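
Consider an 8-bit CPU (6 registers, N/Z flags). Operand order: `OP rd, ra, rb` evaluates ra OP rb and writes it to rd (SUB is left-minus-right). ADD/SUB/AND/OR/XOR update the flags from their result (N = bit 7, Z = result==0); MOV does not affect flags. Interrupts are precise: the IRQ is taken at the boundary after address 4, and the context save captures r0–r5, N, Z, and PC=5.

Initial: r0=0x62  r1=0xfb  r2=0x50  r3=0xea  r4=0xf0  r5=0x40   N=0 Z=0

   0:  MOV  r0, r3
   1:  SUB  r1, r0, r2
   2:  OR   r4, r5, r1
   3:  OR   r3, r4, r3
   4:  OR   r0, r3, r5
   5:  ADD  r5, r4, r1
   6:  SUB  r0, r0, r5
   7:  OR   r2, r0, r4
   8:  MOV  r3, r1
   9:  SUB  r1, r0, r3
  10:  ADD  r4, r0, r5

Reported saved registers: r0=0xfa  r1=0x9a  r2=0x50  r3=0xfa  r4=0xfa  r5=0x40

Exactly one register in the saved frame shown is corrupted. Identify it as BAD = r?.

BAD = r4

after  0: r0=0xea r1=0xfb r2=0x50 r3=0xea r4=0xf0 r5=0x40  N=0 Z=0
after  1: r0=0xea r1=0x9a r2=0x50 r3=0xea r4=0xf0 r5=0x40  N=1 Z=0
after  2: r0=0xea r1=0x9a r2=0x50 r3=0xea r4=0xda r5=0x40  N=1 Z=0
after  3: r0=0xea r1=0x9a r2=0x50 r3=0xfa r4=0xda r5=0x40  N=1 Z=0
after  4: r0=0xfa r1=0x9a r2=0x50 r3=0xfa r4=0xda r5=0x40  N=1 Z=0
-- IRQ taken; context saved, return-PC = 5 --
mismatch: r4: reported 0xfa vs actual 0xda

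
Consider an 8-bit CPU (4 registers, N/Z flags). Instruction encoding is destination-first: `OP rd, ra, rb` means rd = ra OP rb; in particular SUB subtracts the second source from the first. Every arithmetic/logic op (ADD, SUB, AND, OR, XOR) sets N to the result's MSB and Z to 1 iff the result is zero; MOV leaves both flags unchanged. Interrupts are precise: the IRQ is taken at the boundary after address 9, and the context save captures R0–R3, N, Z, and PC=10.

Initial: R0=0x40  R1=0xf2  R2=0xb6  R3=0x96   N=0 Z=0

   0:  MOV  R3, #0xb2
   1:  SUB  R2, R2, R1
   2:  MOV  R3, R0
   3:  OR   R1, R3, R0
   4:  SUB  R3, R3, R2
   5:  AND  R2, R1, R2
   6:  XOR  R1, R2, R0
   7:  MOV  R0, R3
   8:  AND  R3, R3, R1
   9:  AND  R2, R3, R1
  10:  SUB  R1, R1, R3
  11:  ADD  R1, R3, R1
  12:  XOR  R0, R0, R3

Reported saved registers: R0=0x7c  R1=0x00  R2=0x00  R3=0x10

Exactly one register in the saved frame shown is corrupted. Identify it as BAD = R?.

BAD = R3

after  0: R0=0x40 R1=0xf2 R2=0xb6 R3=0xb2  N=0 Z=0
after  1: R0=0x40 R1=0xf2 R2=0xc4 R3=0xb2  N=1 Z=0
after  2: R0=0x40 R1=0xf2 R2=0xc4 R3=0x40  N=1 Z=0
after  3: R0=0x40 R1=0x40 R2=0xc4 R3=0x40  N=0 Z=0
after  4: R0=0x40 R1=0x40 R2=0xc4 R3=0x7c  N=0 Z=0
after  5: R0=0x40 R1=0x40 R2=0x40 R3=0x7c  N=0 Z=0
after  6: R0=0x40 R1=0x00 R2=0x40 R3=0x7c  N=0 Z=1
after  7: R0=0x7c R1=0x00 R2=0x40 R3=0x7c  N=0 Z=1
after  8: R0=0x7c R1=0x00 R2=0x40 R3=0x00  N=0 Z=1
after  9: R0=0x7c R1=0x00 R2=0x00 R3=0x00  N=0 Z=1
-- IRQ taken; context saved, return-PC = 10 --
mismatch: R3: reported 0x10 vs actual 0x00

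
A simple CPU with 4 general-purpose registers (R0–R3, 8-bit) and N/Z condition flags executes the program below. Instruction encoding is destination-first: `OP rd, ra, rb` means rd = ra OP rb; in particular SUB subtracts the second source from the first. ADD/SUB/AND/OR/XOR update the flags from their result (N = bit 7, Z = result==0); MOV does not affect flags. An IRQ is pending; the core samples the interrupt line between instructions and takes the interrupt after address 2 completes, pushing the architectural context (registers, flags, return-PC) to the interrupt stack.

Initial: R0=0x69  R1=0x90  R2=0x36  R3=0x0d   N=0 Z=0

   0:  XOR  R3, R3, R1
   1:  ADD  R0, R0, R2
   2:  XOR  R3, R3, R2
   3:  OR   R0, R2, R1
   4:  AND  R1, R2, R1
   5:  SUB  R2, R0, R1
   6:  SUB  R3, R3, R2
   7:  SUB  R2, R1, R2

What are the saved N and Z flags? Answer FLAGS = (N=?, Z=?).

after  0: R0=0x69 R1=0x90 R2=0x36 R3=0x9d  N=1 Z=0
after  1: R0=0x9f R1=0x90 R2=0x36 R3=0x9d  N=1 Z=0
after  2: R0=0x9f R1=0x90 R2=0x36 R3=0xab  N=1 Z=0
-- IRQ taken; context saved, return-PC = 3 --

FLAGS = (N=1, Z=0)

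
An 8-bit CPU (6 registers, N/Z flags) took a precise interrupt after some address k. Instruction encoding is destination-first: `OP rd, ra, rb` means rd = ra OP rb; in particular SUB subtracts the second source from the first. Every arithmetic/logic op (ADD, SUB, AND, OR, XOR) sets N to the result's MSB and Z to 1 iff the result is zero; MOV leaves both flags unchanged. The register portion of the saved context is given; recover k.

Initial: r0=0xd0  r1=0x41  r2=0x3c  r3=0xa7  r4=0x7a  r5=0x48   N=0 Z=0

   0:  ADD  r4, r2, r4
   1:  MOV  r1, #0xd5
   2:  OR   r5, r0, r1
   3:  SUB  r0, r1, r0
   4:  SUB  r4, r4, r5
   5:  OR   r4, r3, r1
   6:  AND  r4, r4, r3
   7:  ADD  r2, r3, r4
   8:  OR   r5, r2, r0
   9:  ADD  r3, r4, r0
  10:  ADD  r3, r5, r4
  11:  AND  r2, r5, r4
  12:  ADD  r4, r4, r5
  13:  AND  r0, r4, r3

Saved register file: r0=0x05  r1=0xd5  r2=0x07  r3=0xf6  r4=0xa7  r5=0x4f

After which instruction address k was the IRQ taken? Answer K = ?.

after  0: r0=0xd0 r1=0x41 r2=0x3c r3=0xa7 r4=0xb6 r5=0x48  N=1 Z=0
after  1: r0=0xd0 r1=0xd5 r2=0x3c r3=0xa7 r4=0xb6 r5=0x48  N=1 Z=0
after  2: r0=0xd0 r1=0xd5 r2=0x3c r3=0xa7 r4=0xb6 r5=0xd5  N=1 Z=0
after  3: r0=0x05 r1=0xd5 r2=0x3c r3=0xa7 r4=0xb6 r5=0xd5  N=0 Z=0
after  4: r0=0x05 r1=0xd5 r2=0x3c r3=0xa7 r4=0xe1 r5=0xd5  N=1 Z=0
after  5: r0=0x05 r1=0xd5 r2=0x3c r3=0xa7 r4=0xf7 r5=0xd5  N=1 Z=0
after  6: r0=0x05 r1=0xd5 r2=0x3c r3=0xa7 r4=0xa7 r5=0xd5  N=1 Z=0
after  7: r0=0x05 r1=0xd5 r2=0x4e r3=0xa7 r4=0xa7 r5=0xd5  N=0 Z=0
after  8: r0=0x05 r1=0xd5 r2=0x4e r3=0xa7 r4=0xa7 r5=0x4f  N=0 Z=0
after  9: r0=0x05 r1=0xd5 r2=0x4e r3=0xac r4=0xa7 r5=0x4f  N=1 Z=0
after 10: r0=0x05 r1=0xd5 r2=0x4e r3=0xf6 r4=0xa7 r5=0x4f  N=1 Z=0
after 11: r0=0x05 r1=0xd5 r2=0x07 r3=0xf6 r4=0xa7 r5=0x4f  N=0 Z=0
-- IRQ taken; context saved, return-PC = 12 --

K = 11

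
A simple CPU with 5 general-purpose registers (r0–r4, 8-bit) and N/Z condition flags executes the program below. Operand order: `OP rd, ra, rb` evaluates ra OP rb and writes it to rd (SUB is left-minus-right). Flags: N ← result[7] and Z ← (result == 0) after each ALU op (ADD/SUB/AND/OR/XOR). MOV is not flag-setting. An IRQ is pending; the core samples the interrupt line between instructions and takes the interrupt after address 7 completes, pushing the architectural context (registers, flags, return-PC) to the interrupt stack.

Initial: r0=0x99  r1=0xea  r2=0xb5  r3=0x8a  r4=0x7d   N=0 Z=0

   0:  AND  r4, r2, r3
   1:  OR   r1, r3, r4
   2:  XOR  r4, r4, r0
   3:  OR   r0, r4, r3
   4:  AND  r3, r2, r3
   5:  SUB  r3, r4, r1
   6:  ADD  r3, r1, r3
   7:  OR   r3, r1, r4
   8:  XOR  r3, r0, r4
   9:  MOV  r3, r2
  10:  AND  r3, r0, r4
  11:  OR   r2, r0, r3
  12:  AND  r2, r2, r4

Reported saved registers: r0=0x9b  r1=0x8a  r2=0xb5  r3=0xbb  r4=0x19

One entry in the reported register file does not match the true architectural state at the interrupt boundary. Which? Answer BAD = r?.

BAD = r3

after  0: r0=0x99 r1=0xea r2=0xb5 r3=0x8a r4=0x80  N=1 Z=0
after  1: r0=0x99 r1=0x8a r2=0xb5 r3=0x8a r4=0x80  N=1 Z=0
after  2: r0=0x99 r1=0x8a r2=0xb5 r3=0x8a r4=0x19  N=0 Z=0
after  3: r0=0x9b r1=0x8a r2=0xb5 r3=0x8a r4=0x19  N=1 Z=0
after  4: r0=0x9b r1=0x8a r2=0xb5 r3=0x80 r4=0x19  N=1 Z=0
after  5: r0=0x9b r1=0x8a r2=0xb5 r3=0x8f r4=0x19  N=1 Z=0
after  6: r0=0x9b r1=0x8a r2=0xb5 r3=0x19 r4=0x19  N=0 Z=0
after  7: r0=0x9b r1=0x8a r2=0xb5 r3=0x9b r4=0x19  N=1 Z=0
-- IRQ taken; context saved, return-PC = 8 --
mismatch: r3: reported 0xbb vs actual 0x9b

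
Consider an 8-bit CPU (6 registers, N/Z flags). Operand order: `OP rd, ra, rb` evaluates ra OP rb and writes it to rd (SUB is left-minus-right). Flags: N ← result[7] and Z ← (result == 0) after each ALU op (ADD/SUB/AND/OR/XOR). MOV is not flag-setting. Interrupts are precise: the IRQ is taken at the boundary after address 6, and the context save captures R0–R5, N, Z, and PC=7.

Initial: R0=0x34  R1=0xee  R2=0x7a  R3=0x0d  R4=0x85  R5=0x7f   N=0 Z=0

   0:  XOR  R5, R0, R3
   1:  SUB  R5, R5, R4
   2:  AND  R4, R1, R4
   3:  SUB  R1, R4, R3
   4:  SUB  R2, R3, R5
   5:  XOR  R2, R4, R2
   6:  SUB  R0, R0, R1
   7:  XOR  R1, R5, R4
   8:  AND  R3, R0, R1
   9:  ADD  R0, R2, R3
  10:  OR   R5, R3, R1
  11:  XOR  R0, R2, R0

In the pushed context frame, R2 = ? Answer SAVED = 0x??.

SAVED = 0xdd

after  0: R0=0x34 R1=0xee R2=0x7a R3=0x0d R4=0x85 R5=0x39  N=0 Z=0
after  1: R0=0x34 R1=0xee R2=0x7a R3=0x0d R4=0x85 R5=0xb4  N=1 Z=0
after  2: R0=0x34 R1=0xee R2=0x7a R3=0x0d R4=0x84 R5=0xb4  N=1 Z=0
after  3: R0=0x34 R1=0x77 R2=0x7a R3=0x0d R4=0x84 R5=0xb4  N=0 Z=0
after  4: R0=0x34 R1=0x77 R2=0x59 R3=0x0d R4=0x84 R5=0xb4  N=0 Z=0
after  5: R0=0x34 R1=0x77 R2=0xdd R3=0x0d R4=0x84 R5=0xb4  N=1 Z=0
after  6: R0=0xbd R1=0x77 R2=0xdd R3=0x0d R4=0x84 R5=0xb4  N=1 Z=0
-- IRQ taken; context saved, return-PC = 7 --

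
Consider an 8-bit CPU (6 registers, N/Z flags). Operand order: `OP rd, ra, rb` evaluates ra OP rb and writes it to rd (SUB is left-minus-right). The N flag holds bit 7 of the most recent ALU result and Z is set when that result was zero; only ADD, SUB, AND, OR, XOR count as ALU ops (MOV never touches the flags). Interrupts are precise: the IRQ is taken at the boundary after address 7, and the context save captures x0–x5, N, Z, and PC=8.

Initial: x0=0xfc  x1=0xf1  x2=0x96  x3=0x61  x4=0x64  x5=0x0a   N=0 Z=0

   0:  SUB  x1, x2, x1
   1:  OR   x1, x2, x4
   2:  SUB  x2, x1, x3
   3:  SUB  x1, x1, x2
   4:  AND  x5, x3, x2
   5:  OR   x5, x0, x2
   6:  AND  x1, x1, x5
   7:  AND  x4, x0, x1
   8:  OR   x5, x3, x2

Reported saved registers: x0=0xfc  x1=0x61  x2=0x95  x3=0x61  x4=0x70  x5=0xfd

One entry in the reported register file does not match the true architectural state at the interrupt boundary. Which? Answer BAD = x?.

BAD = x4

after  0: x0=0xfc x1=0xa5 x2=0x96 x3=0x61 x4=0x64 x5=0x0a  N=1 Z=0
after  1: x0=0xfc x1=0xf6 x2=0x96 x3=0x61 x4=0x64 x5=0x0a  N=1 Z=0
after  2: x0=0xfc x1=0xf6 x2=0x95 x3=0x61 x4=0x64 x5=0x0a  N=1 Z=0
after  3: x0=0xfc x1=0x61 x2=0x95 x3=0x61 x4=0x64 x5=0x0a  N=0 Z=0
after  4: x0=0xfc x1=0x61 x2=0x95 x3=0x61 x4=0x64 x5=0x01  N=0 Z=0
after  5: x0=0xfc x1=0x61 x2=0x95 x3=0x61 x4=0x64 x5=0xfd  N=1 Z=0
after  6: x0=0xfc x1=0x61 x2=0x95 x3=0x61 x4=0x64 x5=0xfd  N=0 Z=0
after  7: x0=0xfc x1=0x61 x2=0x95 x3=0x61 x4=0x60 x5=0xfd  N=0 Z=0
-- IRQ taken; context saved, return-PC = 8 --
mismatch: x4: reported 0x70 vs actual 0x60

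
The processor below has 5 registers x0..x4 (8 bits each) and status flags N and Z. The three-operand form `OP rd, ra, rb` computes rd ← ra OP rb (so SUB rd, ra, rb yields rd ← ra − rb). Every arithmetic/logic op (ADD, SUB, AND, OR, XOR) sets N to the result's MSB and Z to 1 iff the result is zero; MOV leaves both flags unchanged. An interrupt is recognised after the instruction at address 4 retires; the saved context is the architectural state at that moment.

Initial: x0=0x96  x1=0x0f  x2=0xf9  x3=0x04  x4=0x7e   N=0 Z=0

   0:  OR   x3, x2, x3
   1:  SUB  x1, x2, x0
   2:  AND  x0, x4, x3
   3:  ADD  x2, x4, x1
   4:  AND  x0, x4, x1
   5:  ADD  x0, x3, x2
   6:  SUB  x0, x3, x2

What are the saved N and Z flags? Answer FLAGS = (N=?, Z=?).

FLAGS = (N=0, Z=0)

after  0: x0=0x96 x1=0x0f x2=0xf9 x3=0xfd x4=0x7e  N=1 Z=0
after  1: x0=0x96 x1=0x63 x2=0xf9 x3=0xfd x4=0x7e  N=0 Z=0
after  2: x0=0x7c x1=0x63 x2=0xf9 x3=0xfd x4=0x7e  N=0 Z=0
after  3: x0=0x7c x1=0x63 x2=0xe1 x3=0xfd x4=0x7e  N=1 Z=0
after  4: x0=0x62 x1=0x63 x2=0xe1 x3=0xfd x4=0x7e  N=0 Z=0
-- IRQ taken; context saved, return-PC = 5 --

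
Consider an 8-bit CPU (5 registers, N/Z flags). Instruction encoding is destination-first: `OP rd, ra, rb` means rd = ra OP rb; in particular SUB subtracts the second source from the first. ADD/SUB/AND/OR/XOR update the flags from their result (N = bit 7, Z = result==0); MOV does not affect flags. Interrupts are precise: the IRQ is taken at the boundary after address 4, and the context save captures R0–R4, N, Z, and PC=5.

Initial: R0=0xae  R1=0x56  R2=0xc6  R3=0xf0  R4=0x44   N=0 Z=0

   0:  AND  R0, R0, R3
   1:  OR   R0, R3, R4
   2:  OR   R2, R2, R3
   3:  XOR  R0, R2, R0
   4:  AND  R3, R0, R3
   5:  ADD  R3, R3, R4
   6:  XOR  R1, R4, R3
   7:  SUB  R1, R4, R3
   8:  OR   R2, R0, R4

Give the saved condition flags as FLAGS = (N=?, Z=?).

FLAGS = (N=0, Z=1)

after  0: R0=0xa0 R1=0x56 R2=0xc6 R3=0xf0 R4=0x44  N=1 Z=0
after  1: R0=0xf4 R1=0x56 R2=0xc6 R3=0xf0 R4=0x44  N=1 Z=0
after  2: R0=0xf4 R1=0x56 R2=0xf6 R3=0xf0 R4=0x44  N=1 Z=0
after  3: R0=0x02 R1=0x56 R2=0xf6 R3=0xf0 R4=0x44  N=0 Z=0
after  4: R0=0x02 R1=0x56 R2=0xf6 R3=0x00 R4=0x44  N=0 Z=1
-- IRQ taken; context saved, return-PC = 5 --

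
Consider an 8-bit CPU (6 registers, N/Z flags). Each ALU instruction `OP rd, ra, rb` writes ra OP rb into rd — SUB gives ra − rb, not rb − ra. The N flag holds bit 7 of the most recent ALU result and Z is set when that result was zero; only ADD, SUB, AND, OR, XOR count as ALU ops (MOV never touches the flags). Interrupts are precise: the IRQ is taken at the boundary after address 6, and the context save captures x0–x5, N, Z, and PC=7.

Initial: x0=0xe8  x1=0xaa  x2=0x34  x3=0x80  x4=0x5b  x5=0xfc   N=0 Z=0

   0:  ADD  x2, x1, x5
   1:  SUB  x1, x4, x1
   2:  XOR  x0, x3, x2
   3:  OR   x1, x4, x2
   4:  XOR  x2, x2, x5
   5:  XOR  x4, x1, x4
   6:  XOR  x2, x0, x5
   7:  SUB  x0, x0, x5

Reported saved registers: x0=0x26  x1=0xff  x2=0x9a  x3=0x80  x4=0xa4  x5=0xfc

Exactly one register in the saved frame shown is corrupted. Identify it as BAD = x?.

BAD = x2

after  0: x0=0xe8 x1=0xaa x2=0xa6 x3=0x80 x4=0x5b x5=0xfc  N=1 Z=0
after  1: x0=0xe8 x1=0xb1 x2=0xa6 x3=0x80 x4=0x5b x5=0xfc  N=1 Z=0
after  2: x0=0x26 x1=0xb1 x2=0xa6 x3=0x80 x4=0x5b x5=0xfc  N=0 Z=0
after  3: x0=0x26 x1=0xff x2=0xa6 x3=0x80 x4=0x5b x5=0xfc  N=1 Z=0
after  4: x0=0x26 x1=0xff x2=0x5a x3=0x80 x4=0x5b x5=0xfc  N=0 Z=0
after  5: x0=0x26 x1=0xff x2=0x5a x3=0x80 x4=0xa4 x5=0xfc  N=1 Z=0
after  6: x0=0x26 x1=0xff x2=0xda x3=0x80 x4=0xa4 x5=0xfc  N=1 Z=0
-- IRQ taken; context saved, return-PC = 7 --
mismatch: x2: reported 0x9a vs actual 0xda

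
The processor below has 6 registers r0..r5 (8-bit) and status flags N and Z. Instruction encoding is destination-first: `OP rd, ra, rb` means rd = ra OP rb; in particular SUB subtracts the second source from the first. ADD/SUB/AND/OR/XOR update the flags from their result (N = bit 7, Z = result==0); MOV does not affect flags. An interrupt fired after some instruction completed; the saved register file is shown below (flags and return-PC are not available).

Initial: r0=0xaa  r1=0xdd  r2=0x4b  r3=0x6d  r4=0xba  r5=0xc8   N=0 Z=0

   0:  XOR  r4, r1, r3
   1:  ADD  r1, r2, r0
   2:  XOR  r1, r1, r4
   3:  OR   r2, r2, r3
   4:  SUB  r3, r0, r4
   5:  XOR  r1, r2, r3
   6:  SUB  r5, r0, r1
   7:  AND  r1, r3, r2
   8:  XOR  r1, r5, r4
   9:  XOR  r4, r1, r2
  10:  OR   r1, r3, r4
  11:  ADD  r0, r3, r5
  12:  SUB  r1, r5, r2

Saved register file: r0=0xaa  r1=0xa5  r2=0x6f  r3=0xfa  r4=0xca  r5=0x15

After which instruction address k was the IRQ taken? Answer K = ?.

after  0: r0=0xaa r1=0xdd r2=0x4b r3=0x6d r4=0xb0 r5=0xc8  N=1 Z=0
after  1: r0=0xaa r1=0xf5 r2=0x4b r3=0x6d r4=0xb0 r5=0xc8  N=1 Z=0
after  2: r0=0xaa r1=0x45 r2=0x4b r3=0x6d r4=0xb0 r5=0xc8  N=0 Z=0
after  3: r0=0xaa r1=0x45 r2=0x6f r3=0x6d r4=0xb0 r5=0xc8  N=0 Z=0
after  4: r0=0xaa r1=0x45 r2=0x6f r3=0xfa r4=0xb0 r5=0xc8  N=1 Z=0
after  5: r0=0xaa r1=0x95 r2=0x6f r3=0xfa r4=0xb0 r5=0xc8  N=1 Z=0
after  6: r0=0xaa r1=0x95 r2=0x6f r3=0xfa r4=0xb0 r5=0x15  N=0 Z=0
after  7: r0=0xaa r1=0x6a r2=0x6f r3=0xfa r4=0xb0 r5=0x15  N=0 Z=0
after  8: r0=0xaa r1=0xa5 r2=0x6f r3=0xfa r4=0xb0 r5=0x15  N=1 Z=0
after  9: r0=0xaa r1=0xa5 r2=0x6f r3=0xfa r4=0xca r5=0x15  N=1 Z=0
-- IRQ taken; context saved, return-PC = 10 --

K = 9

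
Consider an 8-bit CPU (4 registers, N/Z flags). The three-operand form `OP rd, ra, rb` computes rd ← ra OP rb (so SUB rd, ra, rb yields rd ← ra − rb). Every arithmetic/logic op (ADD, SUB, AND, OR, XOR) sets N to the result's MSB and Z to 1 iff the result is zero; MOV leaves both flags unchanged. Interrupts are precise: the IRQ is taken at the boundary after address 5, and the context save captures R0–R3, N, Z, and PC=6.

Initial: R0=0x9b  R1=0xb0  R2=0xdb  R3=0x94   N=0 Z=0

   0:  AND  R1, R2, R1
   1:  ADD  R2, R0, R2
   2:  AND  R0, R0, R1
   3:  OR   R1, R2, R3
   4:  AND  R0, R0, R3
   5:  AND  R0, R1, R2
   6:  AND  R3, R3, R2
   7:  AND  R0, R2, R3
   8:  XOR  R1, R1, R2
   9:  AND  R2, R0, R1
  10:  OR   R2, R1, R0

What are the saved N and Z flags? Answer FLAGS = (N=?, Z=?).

after  0: R0=0x9b R1=0x90 R2=0xdb R3=0x94  N=1 Z=0
after  1: R0=0x9b R1=0x90 R2=0x76 R3=0x94  N=0 Z=0
after  2: R0=0x90 R1=0x90 R2=0x76 R3=0x94  N=1 Z=0
after  3: R0=0x90 R1=0xf6 R2=0x76 R3=0x94  N=1 Z=0
after  4: R0=0x90 R1=0xf6 R2=0x76 R3=0x94  N=1 Z=0
after  5: R0=0x76 R1=0xf6 R2=0x76 R3=0x94  N=0 Z=0
-- IRQ taken; context saved, return-PC = 6 --

FLAGS = (N=0, Z=0)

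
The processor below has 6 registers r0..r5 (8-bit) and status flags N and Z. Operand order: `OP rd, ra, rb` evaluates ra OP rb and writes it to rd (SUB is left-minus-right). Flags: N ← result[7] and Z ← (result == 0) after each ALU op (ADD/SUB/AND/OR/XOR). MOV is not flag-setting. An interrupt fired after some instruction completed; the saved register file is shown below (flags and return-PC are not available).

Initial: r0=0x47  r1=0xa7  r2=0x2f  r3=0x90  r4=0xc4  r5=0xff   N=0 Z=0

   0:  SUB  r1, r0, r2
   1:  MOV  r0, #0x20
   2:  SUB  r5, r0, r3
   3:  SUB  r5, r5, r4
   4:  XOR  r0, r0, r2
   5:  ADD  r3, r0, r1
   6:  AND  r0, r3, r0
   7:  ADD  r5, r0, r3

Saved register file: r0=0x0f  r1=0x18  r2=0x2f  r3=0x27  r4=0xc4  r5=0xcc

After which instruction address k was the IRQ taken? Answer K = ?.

after  0: r0=0x47 r1=0x18 r2=0x2f r3=0x90 r4=0xc4 r5=0xff  N=0 Z=0
after  1: r0=0x20 r1=0x18 r2=0x2f r3=0x90 r4=0xc4 r5=0xff  N=0 Z=0
after  2: r0=0x20 r1=0x18 r2=0x2f r3=0x90 r4=0xc4 r5=0x90  N=1 Z=0
after  3: r0=0x20 r1=0x18 r2=0x2f r3=0x90 r4=0xc4 r5=0xcc  N=1 Z=0
after  4: r0=0x0f r1=0x18 r2=0x2f r3=0x90 r4=0xc4 r5=0xcc  N=0 Z=0
after  5: r0=0x0f r1=0x18 r2=0x2f r3=0x27 r4=0xc4 r5=0xcc  N=0 Z=0
-- IRQ taken; context saved, return-PC = 6 --

K = 5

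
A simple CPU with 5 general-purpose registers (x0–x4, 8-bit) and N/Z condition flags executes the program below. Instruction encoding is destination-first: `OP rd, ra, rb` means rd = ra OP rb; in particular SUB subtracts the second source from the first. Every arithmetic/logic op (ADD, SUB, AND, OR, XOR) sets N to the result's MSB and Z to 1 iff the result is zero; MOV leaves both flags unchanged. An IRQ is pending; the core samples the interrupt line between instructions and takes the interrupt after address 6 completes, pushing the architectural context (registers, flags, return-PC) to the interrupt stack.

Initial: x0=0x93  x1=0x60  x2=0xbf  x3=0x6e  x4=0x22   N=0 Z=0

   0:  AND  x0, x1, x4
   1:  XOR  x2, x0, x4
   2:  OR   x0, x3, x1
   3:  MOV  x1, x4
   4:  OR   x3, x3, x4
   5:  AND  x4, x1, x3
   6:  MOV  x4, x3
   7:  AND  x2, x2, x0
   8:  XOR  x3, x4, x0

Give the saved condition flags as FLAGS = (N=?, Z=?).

FLAGS = (N=0, Z=0)

after  0: x0=0x20 x1=0x60 x2=0xbf x3=0x6e x4=0x22  N=0 Z=0
after  1: x0=0x20 x1=0x60 x2=0x02 x3=0x6e x4=0x22  N=0 Z=0
after  2: x0=0x6e x1=0x60 x2=0x02 x3=0x6e x4=0x22  N=0 Z=0
after  3: x0=0x6e x1=0x22 x2=0x02 x3=0x6e x4=0x22  N=0 Z=0
after  4: x0=0x6e x1=0x22 x2=0x02 x3=0x6e x4=0x22  N=0 Z=0
after  5: x0=0x6e x1=0x22 x2=0x02 x3=0x6e x4=0x22  N=0 Z=0
after  6: x0=0x6e x1=0x22 x2=0x02 x3=0x6e x4=0x6e  N=0 Z=0
-- IRQ taken; context saved, return-PC = 7 --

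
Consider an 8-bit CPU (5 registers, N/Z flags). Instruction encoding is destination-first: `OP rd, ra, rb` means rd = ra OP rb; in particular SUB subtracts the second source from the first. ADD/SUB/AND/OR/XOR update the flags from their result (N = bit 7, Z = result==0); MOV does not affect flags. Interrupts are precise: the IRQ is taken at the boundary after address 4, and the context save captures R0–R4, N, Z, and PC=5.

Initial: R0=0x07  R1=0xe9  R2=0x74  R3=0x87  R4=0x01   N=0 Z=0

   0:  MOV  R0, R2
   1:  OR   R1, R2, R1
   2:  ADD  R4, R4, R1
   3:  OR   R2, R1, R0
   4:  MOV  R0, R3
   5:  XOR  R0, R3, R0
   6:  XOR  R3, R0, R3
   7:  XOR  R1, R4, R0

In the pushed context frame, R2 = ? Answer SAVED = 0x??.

after  0: R0=0x74 R1=0xe9 R2=0x74 R3=0x87 R4=0x01  N=0 Z=0
after  1: R0=0x74 R1=0xfd R2=0x74 R3=0x87 R4=0x01  N=1 Z=0
after  2: R0=0x74 R1=0xfd R2=0x74 R3=0x87 R4=0xfe  N=1 Z=0
after  3: R0=0x74 R1=0xfd R2=0xfd R3=0x87 R4=0xfe  N=1 Z=0
after  4: R0=0x87 R1=0xfd R2=0xfd R3=0x87 R4=0xfe  N=1 Z=0
-- IRQ taken; context saved, return-PC = 5 --

SAVED = 0xfd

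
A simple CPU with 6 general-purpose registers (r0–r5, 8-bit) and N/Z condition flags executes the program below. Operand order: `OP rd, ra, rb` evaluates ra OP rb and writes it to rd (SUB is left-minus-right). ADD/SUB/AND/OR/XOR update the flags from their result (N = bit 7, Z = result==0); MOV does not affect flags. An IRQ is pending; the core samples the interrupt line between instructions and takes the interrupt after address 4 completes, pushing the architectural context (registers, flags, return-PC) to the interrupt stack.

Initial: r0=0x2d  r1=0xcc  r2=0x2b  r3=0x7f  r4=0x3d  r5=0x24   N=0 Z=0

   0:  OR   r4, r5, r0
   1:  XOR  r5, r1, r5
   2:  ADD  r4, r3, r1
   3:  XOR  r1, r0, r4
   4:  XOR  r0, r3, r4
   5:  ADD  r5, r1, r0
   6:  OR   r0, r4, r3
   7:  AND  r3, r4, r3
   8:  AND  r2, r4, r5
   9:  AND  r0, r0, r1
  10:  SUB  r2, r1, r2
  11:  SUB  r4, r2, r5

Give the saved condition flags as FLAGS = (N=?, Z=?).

after  0: r0=0x2d r1=0xcc r2=0x2b r3=0x7f r4=0x2d r5=0x24  N=0 Z=0
after  1: r0=0x2d r1=0xcc r2=0x2b r3=0x7f r4=0x2d r5=0xe8  N=1 Z=0
after  2: r0=0x2d r1=0xcc r2=0x2b r3=0x7f r4=0x4b r5=0xe8  N=0 Z=0
after  3: r0=0x2d r1=0x66 r2=0x2b r3=0x7f r4=0x4b r5=0xe8  N=0 Z=0
after  4: r0=0x34 r1=0x66 r2=0x2b r3=0x7f r4=0x4b r5=0xe8  N=0 Z=0
-- IRQ taken; context saved, return-PC = 5 --

FLAGS = (N=0, Z=0)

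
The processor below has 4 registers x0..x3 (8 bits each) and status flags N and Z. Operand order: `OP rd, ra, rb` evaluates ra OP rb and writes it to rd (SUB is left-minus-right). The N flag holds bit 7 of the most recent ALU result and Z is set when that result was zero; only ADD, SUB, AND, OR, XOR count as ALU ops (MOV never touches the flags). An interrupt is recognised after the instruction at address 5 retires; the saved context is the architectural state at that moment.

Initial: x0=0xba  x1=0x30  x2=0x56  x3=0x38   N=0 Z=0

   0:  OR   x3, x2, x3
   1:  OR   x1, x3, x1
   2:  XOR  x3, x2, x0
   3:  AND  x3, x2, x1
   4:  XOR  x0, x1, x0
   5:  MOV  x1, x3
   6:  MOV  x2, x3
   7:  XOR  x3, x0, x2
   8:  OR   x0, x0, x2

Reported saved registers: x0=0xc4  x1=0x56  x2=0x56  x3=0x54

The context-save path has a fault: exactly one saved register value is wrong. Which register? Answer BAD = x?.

BAD = x3

after  0: x0=0xba x1=0x30 x2=0x56 x3=0x7e  N=0 Z=0
after  1: x0=0xba x1=0x7e x2=0x56 x3=0x7e  N=0 Z=0
after  2: x0=0xba x1=0x7e x2=0x56 x3=0xec  N=1 Z=0
after  3: x0=0xba x1=0x7e x2=0x56 x3=0x56  N=0 Z=0
after  4: x0=0xc4 x1=0x7e x2=0x56 x3=0x56  N=1 Z=0
after  5: x0=0xc4 x1=0x56 x2=0x56 x3=0x56  N=1 Z=0
-- IRQ taken; context saved, return-PC = 6 --
mismatch: x3: reported 0x54 vs actual 0x56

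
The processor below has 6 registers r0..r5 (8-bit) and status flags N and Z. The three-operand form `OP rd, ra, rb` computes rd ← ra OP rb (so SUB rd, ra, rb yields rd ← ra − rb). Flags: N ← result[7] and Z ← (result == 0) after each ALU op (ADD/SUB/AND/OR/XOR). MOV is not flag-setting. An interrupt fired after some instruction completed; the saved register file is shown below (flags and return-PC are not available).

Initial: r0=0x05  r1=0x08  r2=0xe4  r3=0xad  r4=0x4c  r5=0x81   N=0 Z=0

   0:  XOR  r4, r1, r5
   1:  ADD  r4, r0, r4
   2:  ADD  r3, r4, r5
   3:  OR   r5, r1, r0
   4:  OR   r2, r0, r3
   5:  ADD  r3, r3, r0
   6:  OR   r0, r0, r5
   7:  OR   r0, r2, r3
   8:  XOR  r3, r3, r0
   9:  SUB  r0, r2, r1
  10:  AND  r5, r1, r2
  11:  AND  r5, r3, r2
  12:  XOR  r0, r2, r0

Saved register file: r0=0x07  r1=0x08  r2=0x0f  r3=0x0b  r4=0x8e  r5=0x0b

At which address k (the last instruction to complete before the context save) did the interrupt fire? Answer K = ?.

K = 11

after  0: r0=0x05 r1=0x08 r2=0xe4 r3=0xad r4=0x89 r5=0x81  N=1 Z=0
after  1: r0=0x05 r1=0x08 r2=0xe4 r3=0xad r4=0x8e r5=0x81  N=1 Z=0
after  2: r0=0x05 r1=0x08 r2=0xe4 r3=0x0f r4=0x8e r5=0x81  N=0 Z=0
after  3: r0=0x05 r1=0x08 r2=0xe4 r3=0x0f r4=0x8e r5=0x0d  N=0 Z=0
after  4: r0=0x05 r1=0x08 r2=0x0f r3=0x0f r4=0x8e r5=0x0d  N=0 Z=0
after  5: r0=0x05 r1=0x08 r2=0x0f r3=0x14 r4=0x8e r5=0x0d  N=0 Z=0
after  6: r0=0x0d r1=0x08 r2=0x0f r3=0x14 r4=0x8e r5=0x0d  N=0 Z=0
after  7: r0=0x1f r1=0x08 r2=0x0f r3=0x14 r4=0x8e r5=0x0d  N=0 Z=0
after  8: r0=0x1f r1=0x08 r2=0x0f r3=0x0b r4=0x8e r5=0x0d  N=0 Z=0
after  9: r0=0x07 r1=0x08 r2=0x0f r3=0x0b r4=0x8e r5=0x0d  N=0 Z=0
after 10: r0=0x07 r1=0x08 r2=0x0f r3=0x0b r4=0x8e r5=0x08  N=0 Z=0
after 11: r0=0x07 r1=0x08 r2=0x0f r3=0x0b r4=0x8e r5=0x0b  N=0 Z=0
-- IRQ taken; context saved, return-PC = 12 --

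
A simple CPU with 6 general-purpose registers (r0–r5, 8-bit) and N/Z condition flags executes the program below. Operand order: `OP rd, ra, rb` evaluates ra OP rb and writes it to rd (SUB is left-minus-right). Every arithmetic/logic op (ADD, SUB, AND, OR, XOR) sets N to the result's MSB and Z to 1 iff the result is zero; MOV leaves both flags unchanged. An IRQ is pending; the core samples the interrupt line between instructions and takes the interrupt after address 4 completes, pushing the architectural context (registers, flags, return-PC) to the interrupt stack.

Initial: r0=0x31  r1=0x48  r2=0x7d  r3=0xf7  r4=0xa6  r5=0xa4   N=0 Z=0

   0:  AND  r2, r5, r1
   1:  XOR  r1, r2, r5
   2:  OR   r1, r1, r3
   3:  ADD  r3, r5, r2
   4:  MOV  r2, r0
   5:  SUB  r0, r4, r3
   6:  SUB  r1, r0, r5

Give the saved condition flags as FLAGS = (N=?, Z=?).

after  0: r0=0x31 r1=0x48 r2=0x00 r3=0xf7 r4=0xa6 r5=0xa4  N=0 Z=1
after  1: r0=0x31 r1=0xa4 r2=0x00 r3=0xf7 r4=0xa6 r5=0xa4  N=1 Z=0
after  2: r0=0x31 r1=0xf7 r2=0x00 r3=0xf7 r4=0xa6 r5=0xa4  N=1 Z=0
after  3: r0=0x31 r1=0xf7 r2=0x00 r3=0xa4 r4=0xa6 r5=0xa4  N=1 Z=0
after  4: r0=0x31 r1=0xf7 r2=0x31 r3=0xa4 r4=0xa6 r5=0xa4  N=1 Z=0
-- IRQ taken; context saved, return-PC = 5 --

FLAGS = (N=1, Z=0)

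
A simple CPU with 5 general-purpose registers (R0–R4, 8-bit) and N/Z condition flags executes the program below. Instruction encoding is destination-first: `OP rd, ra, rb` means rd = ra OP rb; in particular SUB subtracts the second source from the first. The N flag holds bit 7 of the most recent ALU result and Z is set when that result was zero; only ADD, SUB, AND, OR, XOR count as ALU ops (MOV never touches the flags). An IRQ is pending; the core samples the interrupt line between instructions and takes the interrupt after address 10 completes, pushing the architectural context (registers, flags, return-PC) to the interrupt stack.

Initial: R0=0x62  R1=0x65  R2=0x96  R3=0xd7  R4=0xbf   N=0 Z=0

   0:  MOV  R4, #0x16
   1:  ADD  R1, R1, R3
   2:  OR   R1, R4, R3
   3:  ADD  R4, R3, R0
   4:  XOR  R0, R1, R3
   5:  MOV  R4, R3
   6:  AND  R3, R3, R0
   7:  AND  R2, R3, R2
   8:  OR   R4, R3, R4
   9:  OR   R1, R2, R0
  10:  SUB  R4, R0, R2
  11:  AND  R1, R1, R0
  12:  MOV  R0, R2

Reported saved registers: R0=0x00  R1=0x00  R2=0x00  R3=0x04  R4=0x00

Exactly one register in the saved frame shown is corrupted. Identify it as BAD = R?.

after  0: R0=0x62 R1=0x65 R2=0x96 R3=0xd7 R4=0x16  N=0 Z=0
after  1: R0=0x62 R1=0x3c R2=0x96 R3=0xd7 R4=0x16  N=0 Z=0
after  2: R0=0x62 R1=0xd7 R2=0x96 R3=0xd7 R4=0x16  N=1 Z=0
after  3: R0=0x62 R1=0xd7 R2=0x96 R3=0xd7 R4=0x39  N=0 Z=0
after  4: R0=0x00 R1=0xd7 R2=0x96 R3=0xd7 R4=0x39  N=0 Z=1
after  5: R0=0x00 R1=0xd7 R2=0x96 R3=0xd7 R4=0xd7  N=0 Z=1
after  6: R0=0x00 R1=0xd7 R2=0x96 R3=0x00 R4=0xd7  N=0 Z=1
after  7: R0=0x00 R1=0xd7 R2=0x00 R3=0x00 R4=0xd7  N=0 Z=1
after  8: R0=0x00 R1=0xd7 R2=0x00 R3=0x00 R4=0xd7  N=1 Z=0
after  9: R0=0x00 R1=0x00 R2=0x00 R3=0x00 R4=0xd7  N=0 Z=1
after 10: R0=0x00 R1=0x00 R2=0x00 R3=0x00 R4=0x00  N=0 Z=1
-- IRQ taken; context saved, return-PC = 11 --
mismatch: R3: reported 0x04 vs actual 0x00

BAD = R3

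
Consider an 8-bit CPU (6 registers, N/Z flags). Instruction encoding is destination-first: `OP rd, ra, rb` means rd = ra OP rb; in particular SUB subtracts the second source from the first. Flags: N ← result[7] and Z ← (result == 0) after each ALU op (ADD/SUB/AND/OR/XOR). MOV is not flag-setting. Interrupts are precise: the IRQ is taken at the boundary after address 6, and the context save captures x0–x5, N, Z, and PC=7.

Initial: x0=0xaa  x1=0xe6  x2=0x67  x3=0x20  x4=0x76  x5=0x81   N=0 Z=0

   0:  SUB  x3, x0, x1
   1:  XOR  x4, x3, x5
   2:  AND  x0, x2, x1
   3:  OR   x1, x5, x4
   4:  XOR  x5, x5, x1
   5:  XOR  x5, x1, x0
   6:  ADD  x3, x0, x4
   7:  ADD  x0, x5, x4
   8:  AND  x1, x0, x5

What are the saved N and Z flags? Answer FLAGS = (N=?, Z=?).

after  0: x0=0xaa x1=0xe6 x2=0x67 x3=0xc4 x4=0x76 x5=0x81  N=1 Z=0
after  1: x0=0xaa x1=0xe6 x2=0x67 x3=0xc4 x4=0x45 x5=0x81  N=0 Z=0
after  2: x0=0x66 x1=0xe6 x2=0x67 x3=0xc4 x4=0x45 x5=0x81  N=0 Z=0
after  3: x0=0x66 x1=0xc5 x2=0x67 x3=0xc4 x4=0x45 x5=0x81  N=1 Z=0
after  4: x0=0x66 x1=0xc5 x2=0x67 x3=0xc4 x4=0x45 x5=0x44  N=0 Z=0
after  5: x0=0x66 x1=0xc5 x2=0x67 x3=0xc4 x4=0x45 x5=0xa3  N=1 Z=0
after  6: x0=0x66 x1=0xc5 x2=0x67 x3=0xab x4=0x45 x5=0xa3  N=1 Z=0
-- IRQ taken; context saved, return-PC = 7 --

FLAGS = (N=1, Z=0)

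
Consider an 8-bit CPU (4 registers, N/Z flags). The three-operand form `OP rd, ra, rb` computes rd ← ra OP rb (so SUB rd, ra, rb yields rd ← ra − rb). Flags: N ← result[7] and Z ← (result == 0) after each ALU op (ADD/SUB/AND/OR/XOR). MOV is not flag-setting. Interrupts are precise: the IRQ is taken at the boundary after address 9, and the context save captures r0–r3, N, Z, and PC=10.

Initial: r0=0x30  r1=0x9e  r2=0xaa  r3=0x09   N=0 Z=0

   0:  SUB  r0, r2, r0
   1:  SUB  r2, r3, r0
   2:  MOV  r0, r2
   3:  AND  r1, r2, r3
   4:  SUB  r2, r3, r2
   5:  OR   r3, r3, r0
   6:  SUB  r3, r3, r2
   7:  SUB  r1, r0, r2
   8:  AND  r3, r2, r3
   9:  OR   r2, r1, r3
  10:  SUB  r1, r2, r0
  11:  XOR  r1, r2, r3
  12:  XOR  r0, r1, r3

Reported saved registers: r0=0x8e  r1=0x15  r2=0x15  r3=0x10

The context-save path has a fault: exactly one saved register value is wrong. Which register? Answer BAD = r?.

BAD = r0

after  0: r0=0x7a r1=0x9e r2=0xaa r3=0x09  N=0 Z=0
after  1: r0=0x7a r1=0x9e r2=0x8f r3=0x09  N=1 Z=0
after  2: r0=0x8f r1=0x9e r2=0x8f r3=0x09  N=1 Z=0
after  3: r0=0x8f r1=0x09 r2=0x8f r3=0x09  N=0 Z=0
after  4: r0=0x8f r1=0x09 r2=0x7a r3=0x09  N=0 Z=0
after  5: r0=0x8f r1=0x09 r2=0x7a r3=0x8f  N=1 Z=0
after  6: r0=0x8f r1=0x09 r2=0x7a r3=0x15  N=0 Z=0
after  7: r0=0x8f r1=0x15 r2=0x7a r3=0x15  N=0 Z=0
after  8: r0=0x8f r1=0x15 r2=0x7a r3=0x10  N=0 Z=0
after  9: r0=0x8f r1=0x15 r2=0x15 r3=0x10  N=0 Z=0
-- IRQ taken; context saved, return-PC = 10 --
mismatch: r0: reported 0x8e vs actual 0x8f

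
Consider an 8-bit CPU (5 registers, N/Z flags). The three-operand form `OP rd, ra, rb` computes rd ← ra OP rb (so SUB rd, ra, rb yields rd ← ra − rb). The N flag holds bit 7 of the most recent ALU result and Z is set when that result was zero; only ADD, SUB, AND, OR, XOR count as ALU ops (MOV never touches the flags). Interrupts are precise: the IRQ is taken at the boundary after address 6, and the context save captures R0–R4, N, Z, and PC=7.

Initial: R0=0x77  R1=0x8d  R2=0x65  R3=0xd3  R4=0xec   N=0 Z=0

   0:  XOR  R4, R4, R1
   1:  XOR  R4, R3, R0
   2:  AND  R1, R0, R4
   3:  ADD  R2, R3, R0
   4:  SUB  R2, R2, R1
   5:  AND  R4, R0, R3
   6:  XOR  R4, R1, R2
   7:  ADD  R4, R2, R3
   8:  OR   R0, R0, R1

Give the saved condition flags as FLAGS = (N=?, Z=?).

after  0: R0=0x77 R1=0x8d R2=0x65 R3=0xd3 R4=0x61  N=0 Z=0
after  1: R0=0x77 R1=0x8d R2=0x65 R3=0xd3 R4=0xa4  N=1 Z=0
after  2: R0=0x77 R1=0x24 R2=0x65 R3=0xd3 R4=0xa4  N=0 Z=0
after  3: R0=0x77 R1=0x24 R2=0x4a R3=0xd3 R4=0xa4  N=0 Z=0
after  4: R0=0x77 R1=0x24 R2=0x26 R3=0xd3 R4=0xa4  N=0 Z=0
after  5: R0=0x77 R1=0x24 R2=0x26 R3=0xd3 R4=0x53  N=0 Z=0
after  6: R0=0x77 R1=0x24 R2=0x26 R3=0xd3 R4=0x02  N=0 Z=0
-- IRQ taken; context saved, return-PC = 7 --

FLAGS = (N=0, Z=0)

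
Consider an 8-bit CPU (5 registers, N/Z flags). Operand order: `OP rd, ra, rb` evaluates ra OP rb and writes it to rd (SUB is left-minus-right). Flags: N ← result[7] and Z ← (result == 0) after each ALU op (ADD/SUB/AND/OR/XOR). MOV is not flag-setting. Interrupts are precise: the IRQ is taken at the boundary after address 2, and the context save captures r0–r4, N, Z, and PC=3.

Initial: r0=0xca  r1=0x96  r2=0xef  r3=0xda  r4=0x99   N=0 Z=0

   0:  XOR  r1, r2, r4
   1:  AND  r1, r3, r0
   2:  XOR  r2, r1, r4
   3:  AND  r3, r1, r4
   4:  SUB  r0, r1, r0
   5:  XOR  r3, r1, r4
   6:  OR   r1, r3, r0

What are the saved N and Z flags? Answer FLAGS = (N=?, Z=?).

FLAGS = (N=0, Z=0)

after  0: r0=0xca r1=0x76 r2=0xef r3=0xda r4=0x99  N=0 Z=0
after  1: r0=0xca r1=0xca r2=0xef r3=0xda r4=0x99  N=1 Z=0
after  2: r0=0xca r1=0xca r2=0x53 r3=0xda r4=0x99  N=0 Z=0
-- IRQ taken; context saved, return-PC = 3 --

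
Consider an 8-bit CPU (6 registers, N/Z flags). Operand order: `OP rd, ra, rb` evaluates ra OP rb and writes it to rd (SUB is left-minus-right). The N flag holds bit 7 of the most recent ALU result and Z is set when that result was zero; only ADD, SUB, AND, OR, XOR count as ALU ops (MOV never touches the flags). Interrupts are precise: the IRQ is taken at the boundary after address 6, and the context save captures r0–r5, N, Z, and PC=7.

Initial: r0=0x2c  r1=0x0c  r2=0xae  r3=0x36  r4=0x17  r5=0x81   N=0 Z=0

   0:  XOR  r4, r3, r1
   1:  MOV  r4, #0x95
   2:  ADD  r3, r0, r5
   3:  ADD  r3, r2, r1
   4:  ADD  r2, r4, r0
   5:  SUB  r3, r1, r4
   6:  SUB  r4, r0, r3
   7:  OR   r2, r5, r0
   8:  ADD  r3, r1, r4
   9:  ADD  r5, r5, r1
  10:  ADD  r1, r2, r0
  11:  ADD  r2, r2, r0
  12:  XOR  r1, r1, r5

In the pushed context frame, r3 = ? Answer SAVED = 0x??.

SAVED = 0x77

after  0: r0=0x2c r1=0x0c r2=0xae r3=0x36 r4=0x3a r5=0x81  N=0 Z=0
after  1: r0=0x2c r1=0x0c r2=0xae r3=0x36 r4=0x95 r5=0x81  N=0 Z=0
after  2: r0=0x2c r1=0x0c r2=0xae r3=0xad r4=0x95 r5=0x81  N=1 Z=0
after  3: r0=0x2c r1=0x0c r2=0xae r3=0xba r4=0x95 r5=0x81  N=1 Z=0
after  4: r0=0x2c r1=0x0c r2=0xc1 r3=0xba r4=0x95 r5=0x81  N=1 Z=0
after  5: r0=0x2c r1=0x0c r2=0xc1 r3=0x77 r4=0x95 r5=0x81  N=0 Z=0
after  6: r0=0x2c r1=0x0c r2=0xc1 r3=0x77 r4=0xb5 r5=0x81  N=1 Z=0
-- IRQ taken; context saved, return-PC = 7 --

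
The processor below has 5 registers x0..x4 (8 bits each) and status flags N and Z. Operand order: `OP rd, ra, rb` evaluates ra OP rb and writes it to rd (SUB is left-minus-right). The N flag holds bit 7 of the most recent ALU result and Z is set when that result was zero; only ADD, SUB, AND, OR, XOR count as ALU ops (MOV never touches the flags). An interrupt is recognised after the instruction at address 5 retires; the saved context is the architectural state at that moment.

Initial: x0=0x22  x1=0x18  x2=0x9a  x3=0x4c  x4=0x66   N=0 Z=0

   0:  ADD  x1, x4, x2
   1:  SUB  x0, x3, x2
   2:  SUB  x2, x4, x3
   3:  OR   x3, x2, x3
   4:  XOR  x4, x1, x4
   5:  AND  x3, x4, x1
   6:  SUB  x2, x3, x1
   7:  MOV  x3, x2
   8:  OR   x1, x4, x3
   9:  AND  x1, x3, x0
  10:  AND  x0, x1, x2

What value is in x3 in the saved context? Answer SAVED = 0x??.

SAVED = 0x00

after  0: x0=0x22 x1=0x00 x2=0x9a x3=0x4c x4=0x66  N=0 Z=1
after  1: x0=0xb2 x1=0x00 x2=0x9a x3=0x4c x4=0x66  N=1 Z=0
after  2: x0=0xb2 x1=0x00 x2=0x1a x3=0x4c x4=0x66  N=0 Z=0
after  3: x0=0xb2 x1=0x00 x2=0x1a x3=0x5e x4=0x66  N=0 Z=0
after  4: x0=0xb2 x1=0x00 x2=0x1a x3=0x5e x4=0x66  N=0 Z=0
after  5: x0=0xb2 x1=0x00 x2=0x1a x3=0x00 x4=0x66  N=0 Z=1
-- IRQ taken; context saved, return-PC = 6 --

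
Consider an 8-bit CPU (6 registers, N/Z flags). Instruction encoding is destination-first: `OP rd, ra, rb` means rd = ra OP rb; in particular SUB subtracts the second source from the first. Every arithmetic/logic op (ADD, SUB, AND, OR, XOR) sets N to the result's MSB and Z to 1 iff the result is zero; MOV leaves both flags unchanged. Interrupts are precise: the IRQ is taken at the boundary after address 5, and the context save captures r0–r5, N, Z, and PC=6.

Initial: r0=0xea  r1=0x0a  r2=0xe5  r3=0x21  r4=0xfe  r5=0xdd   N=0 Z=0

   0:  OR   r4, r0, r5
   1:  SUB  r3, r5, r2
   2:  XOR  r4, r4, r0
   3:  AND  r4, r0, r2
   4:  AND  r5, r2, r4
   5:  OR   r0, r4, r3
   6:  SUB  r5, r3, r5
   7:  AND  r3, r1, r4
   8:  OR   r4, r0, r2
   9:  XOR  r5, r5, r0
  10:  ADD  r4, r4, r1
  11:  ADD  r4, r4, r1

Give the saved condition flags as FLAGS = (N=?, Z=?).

after  0: r0=0xea r1=0x0a r2=0xe5 r3=0x21 r4=0xff r5=0xdd  N=1 Z=0
after  1: r0=0xea r1=0x0a r2=0xe5 r3=0xf8 r4=0xff r5=0xdd  N=1 Z=0
after  2: r0=0xea r1=0x0a r2=0xe5 r3=0xf8 r4=0x15 r5=0xdd  N=0 Z=0
after  3: r0=0xea r1=0x0a r2=0xe5 r3=0xf8 r4=0xe0 r5=0xdd  N=1 Z=0
after  4: r0=0xea r1=0x0a r2=0xe5 r3=0xf8 r4=0xe0 r5=0xe0  N=1 Z=0
after  5: r0=0xf8 r1=0x0a r2=0xe5 r3=0xf8 r4=0xe0 r5=0xe0  N=1 Z=0
-- IRQ taken; context saved, return-PC = 6 --

FLAGS = (N=1, Z=0)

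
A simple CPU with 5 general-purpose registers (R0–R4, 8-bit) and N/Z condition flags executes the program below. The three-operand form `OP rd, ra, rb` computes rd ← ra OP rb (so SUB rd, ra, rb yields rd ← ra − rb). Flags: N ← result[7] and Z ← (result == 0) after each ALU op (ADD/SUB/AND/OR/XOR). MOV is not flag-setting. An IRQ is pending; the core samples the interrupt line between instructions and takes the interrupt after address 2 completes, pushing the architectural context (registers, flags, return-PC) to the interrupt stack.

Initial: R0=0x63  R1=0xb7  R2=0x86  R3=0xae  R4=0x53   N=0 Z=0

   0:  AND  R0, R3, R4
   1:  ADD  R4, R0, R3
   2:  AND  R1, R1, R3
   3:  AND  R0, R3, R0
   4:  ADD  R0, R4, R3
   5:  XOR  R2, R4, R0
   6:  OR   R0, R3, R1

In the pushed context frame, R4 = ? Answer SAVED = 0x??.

after  0: R0=0x02 R1=0xb7 R2=0x86 R3=0xae R4=0x53  N=0 Z=0
after  1: R0=0x02 R1=0xb7 R2=0x86 R3=0xae R4=0xb0  N=1 Z=0
after  2: R0=0x02 R1=0xa6 R2=0x86 R3=0xae R4=0xb0  N=1 Z=0
-- IRQ taken; context saved, return-PC = 3 --

SAVED = 0xb0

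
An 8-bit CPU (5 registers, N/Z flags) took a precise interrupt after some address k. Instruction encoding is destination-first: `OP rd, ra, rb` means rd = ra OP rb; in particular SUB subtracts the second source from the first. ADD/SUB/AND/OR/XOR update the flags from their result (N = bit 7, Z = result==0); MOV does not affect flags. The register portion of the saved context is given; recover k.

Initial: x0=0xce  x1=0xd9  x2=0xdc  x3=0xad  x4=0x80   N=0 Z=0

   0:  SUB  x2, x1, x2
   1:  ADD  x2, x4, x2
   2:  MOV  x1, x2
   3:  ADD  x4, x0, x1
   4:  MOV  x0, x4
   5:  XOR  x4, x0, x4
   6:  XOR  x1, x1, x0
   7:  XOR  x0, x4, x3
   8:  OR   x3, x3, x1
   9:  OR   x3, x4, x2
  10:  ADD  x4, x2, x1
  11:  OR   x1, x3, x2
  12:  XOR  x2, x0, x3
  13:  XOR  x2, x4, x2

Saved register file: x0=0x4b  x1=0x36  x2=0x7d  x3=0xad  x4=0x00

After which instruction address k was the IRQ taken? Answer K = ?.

after  0: x0=0xce x1=0xd9 x2=0xfd x3=0xad x4=0x80  N=1 Z=0
after  1: x0=0xce x1=0xd9 x2=0x7d x3=0xad x4=0x80  N=0 Z=0
after  2: x0=0xce x1=0x7d x2=0x7d x3=0xad x4=0x80  N=0 Z=0
after  3: x0=0xce x1=0x7d x2=0x7d x3=0xad x4=0x4b  N=0 Z=0
after  4: x0=0x4b x1=0x7d x2=0x7d x3=0xad x4=0x4b  N=0 Z=0
after  5: x0=0x4b x1=0x7d x2=0x7d x3=0xad x4=0x00  N=0 Z=1
after  6: x0=0x4b x1=0x36 x2=0x7d x3=0xad x4=0x00  N=0 Z=0
-- IRQ taken; context saved, return-PC = 7 --

K = 6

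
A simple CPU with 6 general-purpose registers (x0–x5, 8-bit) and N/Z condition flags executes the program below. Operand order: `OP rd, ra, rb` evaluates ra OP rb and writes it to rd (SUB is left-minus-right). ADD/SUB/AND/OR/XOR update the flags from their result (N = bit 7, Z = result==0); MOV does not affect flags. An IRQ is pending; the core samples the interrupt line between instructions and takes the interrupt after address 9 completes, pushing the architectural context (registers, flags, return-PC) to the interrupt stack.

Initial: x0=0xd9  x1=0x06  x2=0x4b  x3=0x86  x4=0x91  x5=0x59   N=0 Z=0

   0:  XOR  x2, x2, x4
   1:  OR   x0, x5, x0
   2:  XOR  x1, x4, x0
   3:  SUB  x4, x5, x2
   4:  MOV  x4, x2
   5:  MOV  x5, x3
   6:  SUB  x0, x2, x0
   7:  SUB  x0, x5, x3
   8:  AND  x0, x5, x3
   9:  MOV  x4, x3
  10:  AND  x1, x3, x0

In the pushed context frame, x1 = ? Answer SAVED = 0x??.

after  0: x0=0xd9 x1=0x06 x2=0xda x3=0x86 x4=0x91 x5=0x59  N=1 Z=0
after  1: x0=0xd9 x1=0x06 x2=0xda x3=0x86 x4=0x91 x5=0x59  N=1 Z=0
after  2: x0=0xd9 x1=0x48 x2=0xda x3=0x86 x4=0x91 x5=0x59  N=0 Z=0
after  3: x0=0xd9 x1=0x48 x2=0xda x3=0x86 x4=0x7f x5=0x59  N=0 Z=0
after  4: x0=0xd9 x1=0x48 x2=0xda x3=0x86 x4=0xda x5=0x59  N=0 Z=0
after  5: x0=0xd9 x1=0x48 x2=0xda x3=0x86 x4=0xda x5=0x86  N=0 Z=0
after  6: x0=0x01 x1=0x48 x2=0xda x3=0x86 x4=0xda x5=0x86  N=0 Z=0
after  7: x0=0x00 x1=0x48 x2=0xda x3=0x86 x4=0xda x5=0x86  N=0 Z=1
after  8: x0=0x86 x1=0x48 x2=0xda x3=0x86 x4=0xda x5=0x86  N=1 Z=0
after  9: x0=0x86 x1=0x48 x2=0xda x3=0x86 x4=0x86 x5=0x86  N=1 Z=0
-- IRQ taken; context saved, return-PC = 10 --

SAVED = 0x48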